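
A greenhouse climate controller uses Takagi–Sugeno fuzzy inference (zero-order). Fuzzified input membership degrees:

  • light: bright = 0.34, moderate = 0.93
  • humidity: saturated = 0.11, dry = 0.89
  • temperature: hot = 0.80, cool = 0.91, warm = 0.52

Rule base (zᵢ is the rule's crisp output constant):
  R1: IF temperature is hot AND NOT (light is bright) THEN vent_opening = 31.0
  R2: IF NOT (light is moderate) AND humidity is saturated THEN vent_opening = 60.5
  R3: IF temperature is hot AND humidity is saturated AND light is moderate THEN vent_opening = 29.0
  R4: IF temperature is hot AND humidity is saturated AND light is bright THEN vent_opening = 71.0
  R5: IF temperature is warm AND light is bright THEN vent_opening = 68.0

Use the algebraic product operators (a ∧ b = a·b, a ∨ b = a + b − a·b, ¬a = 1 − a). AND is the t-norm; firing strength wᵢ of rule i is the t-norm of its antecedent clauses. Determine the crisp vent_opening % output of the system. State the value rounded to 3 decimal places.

40.465

R1 (z=31.0): hot=0.80, ¬bright=1−0.34=0.66; AND[a·b] → w = 0.5280
R2 (z=60.5): ¬moderate=1−0.93=0.07, saturated=0.11; AND[a·b] → w = 0.0077
R3 (z=29.0): hot=0.80, saturated=0.11, moderate=0.93; AND[a·b] → w = 0.0818
R4 (z=71.0): hot=0.80, saturated=0.11, bright=0.34; AND[a·b] → w = 0.0299
R5 (z=68.0): warm=0.52, bright=0.34; AND[a·b] → w = 0.1768
Weighted average = (0.5280·31.0 + 0.0077·60.5 + 0.0818·29.0 + 0.0299·71.0 + 0.1768·68.0) / (0.5280 + 0.0077 + 0.0818 + 0.0299 + 0.1768)
  = 33.3539 / 0.8243 = 40.465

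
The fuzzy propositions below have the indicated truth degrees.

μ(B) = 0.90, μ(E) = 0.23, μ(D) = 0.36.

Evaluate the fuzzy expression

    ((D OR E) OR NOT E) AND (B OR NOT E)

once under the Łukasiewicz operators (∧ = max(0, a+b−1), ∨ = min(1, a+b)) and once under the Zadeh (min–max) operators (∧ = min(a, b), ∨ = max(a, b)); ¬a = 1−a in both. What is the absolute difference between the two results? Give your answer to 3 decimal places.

0.230

Under Łukasiewicz:
  D OR E = min(1, a+b) on (0.36, 0.23) = 0.59
  NOT E = 1 − 0.23 = 0.77
  (D OR E) OR NOT E = min(1, a+b) on (0.59, 0.77) = 1.00
  NOT E = 1 − 0.23 = 0.77
  B OR NOT E = min(1, a+b) on (0.90, 0.77) = 1.00
  ((D OR E) OR NOT E) AND (B OR NOT E) = max(0, a+b−1) on (1.00, 1.00) = 1.00
  → value = 1.0000
Under Zadeh (min–max):
  D OR E = max(a, b) on (0.36, 0.23) = 0.36
  NOT E = 1 − 0.23 = 0.77
  (D OR E) OR NOT E = max(a, b) on (0.36, 0.77) = 0.77
  NOT E = 1 − 0.23 = 0.77
  B OR NOT E = max(a, b) on (0.90, 0.77) = 0.90
  ((D OR E) OR NOT E) AND (B OR NOT E) = min(a, b) on (0.77, 0.90) = 0.77
  → value = 0.7700
|1.0000 − 0.7700| = 0.230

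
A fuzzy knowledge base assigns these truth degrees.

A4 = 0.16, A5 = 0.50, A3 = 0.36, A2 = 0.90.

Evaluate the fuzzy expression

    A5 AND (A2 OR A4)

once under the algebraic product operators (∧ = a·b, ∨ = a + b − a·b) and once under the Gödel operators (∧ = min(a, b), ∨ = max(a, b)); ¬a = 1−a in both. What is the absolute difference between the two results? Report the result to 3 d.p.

Under algebraic product:
  A2 OR A4 = a + b − a·b on (0.9000, 0.1600) = 0.9160
  A5 AND (A2 OR A4) = a·b on (0.5000, 0.9160) = 0.4580
  → value = 0.4580
Under Gödel:
  A2 OR A4 = max(a, b) on (0.90, 0.16) = 0.90
  A5 AND (A2 OR A4) = min(a, b) on (0.50, 0.90) = 0.50
  → value = 0.5000
|0.4580 − 0.5000| = 0.042

0.042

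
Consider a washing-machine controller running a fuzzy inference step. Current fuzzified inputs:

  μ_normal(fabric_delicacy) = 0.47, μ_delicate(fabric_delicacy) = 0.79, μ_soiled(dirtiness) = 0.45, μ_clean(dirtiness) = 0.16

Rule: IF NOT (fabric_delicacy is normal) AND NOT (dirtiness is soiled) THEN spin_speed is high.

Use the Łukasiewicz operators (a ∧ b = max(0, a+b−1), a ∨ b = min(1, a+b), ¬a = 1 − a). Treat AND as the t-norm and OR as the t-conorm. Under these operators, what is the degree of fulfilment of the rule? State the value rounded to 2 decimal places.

0.08

firing strength: ¬normal=1−0.47=0.53, ¬soiled=1−0.45=0.55; AND[max(0, a+b−1)] → w = 0.08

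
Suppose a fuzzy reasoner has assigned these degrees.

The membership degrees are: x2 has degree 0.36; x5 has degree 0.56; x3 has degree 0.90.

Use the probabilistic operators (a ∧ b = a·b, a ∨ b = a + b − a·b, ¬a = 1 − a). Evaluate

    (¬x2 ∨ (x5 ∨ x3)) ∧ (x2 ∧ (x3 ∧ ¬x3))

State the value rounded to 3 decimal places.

0.032

¬x2 = 1 − 0.3600 = 0.6400
x5 ∨ x3 = a + b − a·b on (0.5600, 0.9000) = 0.9560
¬x2 ∨ (x5 ∨ x3) = a + b − a·b on (0.6400, 0.9560) = 0.9842
¬x3 = 1 − 0.9000 = 0.1000
x3 ∧ ¬x3 = a·b on (0.9000, 0.1000) = 0.0900
x2 ∧ (x3 ∧ ¬x3) = a·b on (0.3600, 0.0900) = 0.0324
(¬x2 ∨ (x5 ∨ x3)) ∧ (x2 ∧ (x3 ∧ ¬x3)) = a·b on (0.9842, 0.0324) = 0.0319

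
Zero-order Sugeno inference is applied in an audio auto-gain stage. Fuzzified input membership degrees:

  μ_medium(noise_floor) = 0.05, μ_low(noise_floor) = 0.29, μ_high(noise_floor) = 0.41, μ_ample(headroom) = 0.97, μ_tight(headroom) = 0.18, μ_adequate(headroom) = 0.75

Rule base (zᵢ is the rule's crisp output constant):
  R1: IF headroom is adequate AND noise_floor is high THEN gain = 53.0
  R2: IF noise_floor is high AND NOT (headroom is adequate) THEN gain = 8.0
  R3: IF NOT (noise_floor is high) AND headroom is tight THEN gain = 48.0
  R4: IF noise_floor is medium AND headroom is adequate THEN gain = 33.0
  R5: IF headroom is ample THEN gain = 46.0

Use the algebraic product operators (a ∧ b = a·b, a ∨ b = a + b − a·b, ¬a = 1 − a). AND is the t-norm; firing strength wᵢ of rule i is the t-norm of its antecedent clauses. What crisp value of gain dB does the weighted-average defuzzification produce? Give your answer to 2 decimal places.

R1 (z=53.0): adequate=0.75, high=0.41; AND[a·b] → w = 0.3075
R2 (z=8.0): high=0.41, ¬adequate=1−0.75=0.25; AND[a·b] → w = 0.1025
R3 (z=48.0): ¬high=1−0.41=0.59, tight=0.18; AND[a·b] → w = 0.1062
R4 (z=33.0): medium=0.05, adequate=0.75; AND[a·b] → w = 0.0375
R5 (z=46.0): ample=0.97 → w = 0.9700
Weighted average = (0.3075·53.0 + 0.1025·8.0 + 0.1062·48.0 + 0.0375·33.0 + 0.9700·46.0) / (0.3075 + 0.1025 + 0.1062 + 0.0375 + 0.9700)
  = 68.0726 / 1.5237 = 44.68

44.68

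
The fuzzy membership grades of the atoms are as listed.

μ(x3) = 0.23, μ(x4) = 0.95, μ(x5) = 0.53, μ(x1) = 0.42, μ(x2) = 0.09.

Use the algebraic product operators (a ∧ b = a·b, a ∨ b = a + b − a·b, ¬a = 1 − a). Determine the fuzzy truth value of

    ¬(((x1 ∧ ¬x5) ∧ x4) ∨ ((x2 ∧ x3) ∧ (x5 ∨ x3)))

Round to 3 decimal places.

¬x5 = 1 − 0.5300 = 0.4700
x1 ∧ ¬x5 = a·b on (0.4200, 0.4700) = 0.1974
(x1 ∧ ¬x5) ∧ x4 = a·b on (0.1974, 0.9500) = 0.1875
x2 ∧ x3 = a·b on (0.0900, 0.2300) = 0.0207
x5 ∨ x3 = a + b − a·b on (0.5300, 0.2300) = 0.6381
(x2 ∧ x3) ∧ (x5 ∨ x3) = a·b on (0.0207, 0.6381) = 0.0132
((x1 ∧ ¬x5) ∧ x4) ∨ ((x2 ∧ x3) ∧ (x5 ∨ x3)) = a + b − a·b on (0.1875, 0.0132) = 0.1983
¬(((x1 ∧ ¬x5) ∧ x4) ∨ ((x2 ∧ x3) ∧ (x5 ∨ x3))) = 1 − 0.1983 = 0.8017

0.802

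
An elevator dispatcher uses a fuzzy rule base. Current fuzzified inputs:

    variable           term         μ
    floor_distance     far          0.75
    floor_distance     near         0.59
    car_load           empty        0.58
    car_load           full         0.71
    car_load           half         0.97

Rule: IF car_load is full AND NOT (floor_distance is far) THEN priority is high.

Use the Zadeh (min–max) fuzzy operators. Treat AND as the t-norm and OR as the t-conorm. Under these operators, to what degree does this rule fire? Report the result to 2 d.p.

0.25

firing strength: full=0.71, ¬far=1−0.75=0.25; AND[min(a, b)] → w = 0.25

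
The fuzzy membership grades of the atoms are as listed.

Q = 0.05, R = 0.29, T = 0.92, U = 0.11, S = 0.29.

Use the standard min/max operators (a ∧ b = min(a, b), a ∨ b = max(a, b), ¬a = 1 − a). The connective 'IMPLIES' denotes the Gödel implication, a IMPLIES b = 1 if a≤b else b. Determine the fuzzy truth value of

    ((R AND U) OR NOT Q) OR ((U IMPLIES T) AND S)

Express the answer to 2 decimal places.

R AND U = min(a, b) on (0.29, 0.11) = 0.11
NOT Q = 1 − 0.05 = 0.95
(R AND U) OR NOT Q = max(a, b) on (0.11, 0.95) = 0.95
U IMPLIES T  [Gödel: 1 if a≤b else b] with a=0.11, b=0.92 → 1.00
(U IMPLIES T) AND S = min(a, b) on (1.00, 0.29) = 0.29
((R AND U) OR NOT Q) OR ((U IMPLIES T) AND S) = max(a, b) on (0.95, 0.29) = 0.95

0.95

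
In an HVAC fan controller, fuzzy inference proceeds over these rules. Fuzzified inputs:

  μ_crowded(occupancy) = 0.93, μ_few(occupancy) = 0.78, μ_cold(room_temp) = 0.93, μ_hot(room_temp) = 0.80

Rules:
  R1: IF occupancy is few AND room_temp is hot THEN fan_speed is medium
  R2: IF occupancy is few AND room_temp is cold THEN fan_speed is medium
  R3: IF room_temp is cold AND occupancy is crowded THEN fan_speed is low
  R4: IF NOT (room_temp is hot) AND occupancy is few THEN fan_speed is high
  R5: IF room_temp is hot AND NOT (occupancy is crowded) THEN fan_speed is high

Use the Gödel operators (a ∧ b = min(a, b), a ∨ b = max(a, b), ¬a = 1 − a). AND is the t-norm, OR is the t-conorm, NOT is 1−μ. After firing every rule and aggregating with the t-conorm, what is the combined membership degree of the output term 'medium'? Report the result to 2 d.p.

0.78

R1: few=0.78, hot=0.80; AND[min(a, b)] → w = 0.78
R2: few=0.78, cold=0.93; AND[min(a, b)] → w = 0.78
R3: cold=0.93, crowded=0.93; AND[min(a, b)] → w = 0.93
R4: ¬hot=1−0.80=0.20, few=0.78; AND[min(a, b)] → w = 0.20
R5: hot=0.80, ¬crowded=1−0.93=0.07; AND[min(a, b)] → w = 0.07
Rules with consequent 'medium': {R1, R2} → strengths 0.78, 0.78
Aggregate via t-conorm [max(a, b)]: 0.78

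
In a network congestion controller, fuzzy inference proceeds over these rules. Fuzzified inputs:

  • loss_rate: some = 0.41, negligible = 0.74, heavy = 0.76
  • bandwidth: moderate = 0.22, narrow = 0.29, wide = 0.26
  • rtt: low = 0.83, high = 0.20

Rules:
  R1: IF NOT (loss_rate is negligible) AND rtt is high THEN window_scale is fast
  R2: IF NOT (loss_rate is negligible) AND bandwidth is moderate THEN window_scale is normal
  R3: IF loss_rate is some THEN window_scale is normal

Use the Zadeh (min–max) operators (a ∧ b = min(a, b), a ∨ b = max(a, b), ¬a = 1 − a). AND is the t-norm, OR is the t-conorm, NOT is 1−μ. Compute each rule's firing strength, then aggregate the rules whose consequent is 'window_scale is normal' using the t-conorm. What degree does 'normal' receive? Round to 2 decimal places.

0.41

R1: ¬negligible=1−0.74=0.26, high=0.20; AND[min(a, b)] → w = 0.20
R2: ¬negligible=1−0.74=0.26, moderate=0.22; AND[min(a, b)] → w = 0.22
R3: some=0.41 → w = 0.41
Rules with consequent 'normal': {R2, R3} → strengths 0.22, 0.41
Aggregate via t-conorm [max(a, b)]: 0.41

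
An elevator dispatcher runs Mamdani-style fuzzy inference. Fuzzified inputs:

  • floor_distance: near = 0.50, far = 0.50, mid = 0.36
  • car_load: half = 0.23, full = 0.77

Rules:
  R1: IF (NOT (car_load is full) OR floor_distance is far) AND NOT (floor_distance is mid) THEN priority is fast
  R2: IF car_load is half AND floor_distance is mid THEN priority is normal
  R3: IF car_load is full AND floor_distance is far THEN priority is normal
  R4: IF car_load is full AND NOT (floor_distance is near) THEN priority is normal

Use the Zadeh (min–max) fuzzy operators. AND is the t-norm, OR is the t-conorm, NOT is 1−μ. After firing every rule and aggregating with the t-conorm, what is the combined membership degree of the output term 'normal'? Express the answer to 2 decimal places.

0.50

R1: (¬full=1−0.77=0.23 OR far=0.50) = 0.50; AND[min(a, b)] with ¬mid=1−0.36=0.64 → w = 0.50
R2: half=0.23, mid=0.36; AND[min(a, b)] → w = 0.23
R3: full=0.77, far=0.50; AND[min(a, b)] → w = 0.50
R4: full=0.77, ¬near=1−0.50=0.50; AND[min(a, b)] → w = 0.50
Rules with consequent 'normal': {R2, R3, R4} → strengths 0.23, 0.50, 0.50
Aggregate via t-conorm [max(a, b)]: 0.50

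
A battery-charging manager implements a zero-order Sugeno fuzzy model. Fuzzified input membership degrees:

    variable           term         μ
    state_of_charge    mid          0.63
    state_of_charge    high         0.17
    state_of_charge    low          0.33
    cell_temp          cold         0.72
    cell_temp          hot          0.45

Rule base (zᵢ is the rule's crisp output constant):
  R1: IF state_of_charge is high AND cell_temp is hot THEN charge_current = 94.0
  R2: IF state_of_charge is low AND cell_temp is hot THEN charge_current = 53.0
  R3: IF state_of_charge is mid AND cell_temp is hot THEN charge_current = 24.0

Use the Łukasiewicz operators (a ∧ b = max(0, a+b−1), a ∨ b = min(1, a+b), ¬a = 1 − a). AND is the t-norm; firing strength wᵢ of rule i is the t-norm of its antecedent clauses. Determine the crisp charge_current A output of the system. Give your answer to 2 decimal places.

24.00

R1 (z=94.0): high=0.17, hot=0.45; AND[max(0, a+b−1)] → w = 0.00
R2 (z=53.0): low=0.33, hot=0.45; AND[max(0, a+b−1)] → w = 0.00
R3 (z=24.0): mid=0.63, hot=0.45; AND[max(0, a+b−1)] → w = 0.08
Weighted average = (0.00·94.0 + 0.00·53.0 + 0.08·24.0) / (0.00 + 0.00 + 0.08)
  = 1.9200 / 0.0800 = 24.00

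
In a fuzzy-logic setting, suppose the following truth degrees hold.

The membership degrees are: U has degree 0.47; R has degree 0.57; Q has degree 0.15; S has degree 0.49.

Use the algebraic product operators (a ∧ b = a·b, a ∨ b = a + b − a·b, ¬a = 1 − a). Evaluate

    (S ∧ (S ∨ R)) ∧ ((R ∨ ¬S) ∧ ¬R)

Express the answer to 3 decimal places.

S ∨ R = a + b − a·b on (0.4900, 0.5700) = 0.7807
S ∧ (S ∨ R) = a·b on (0.4900, 0.7807) = 0.3825
¬S = 1 − 0.4900 = 0.5100
R ∨ ¬S = a + b − a·b on (0.5700, 0.5100) = 0.7893
¬R = 1 − 0.5700 = 0.4300
(R ∨ ¬S) ∧ ¬R = a·b on (0.7893, 0.4300) = 0.3394
(S ∧ (S ∨ R)) ∧ ((R ∨ ¬S) ∧ ¬R) = a·b on (0.3825, 0.3394) = 0.1298

0.130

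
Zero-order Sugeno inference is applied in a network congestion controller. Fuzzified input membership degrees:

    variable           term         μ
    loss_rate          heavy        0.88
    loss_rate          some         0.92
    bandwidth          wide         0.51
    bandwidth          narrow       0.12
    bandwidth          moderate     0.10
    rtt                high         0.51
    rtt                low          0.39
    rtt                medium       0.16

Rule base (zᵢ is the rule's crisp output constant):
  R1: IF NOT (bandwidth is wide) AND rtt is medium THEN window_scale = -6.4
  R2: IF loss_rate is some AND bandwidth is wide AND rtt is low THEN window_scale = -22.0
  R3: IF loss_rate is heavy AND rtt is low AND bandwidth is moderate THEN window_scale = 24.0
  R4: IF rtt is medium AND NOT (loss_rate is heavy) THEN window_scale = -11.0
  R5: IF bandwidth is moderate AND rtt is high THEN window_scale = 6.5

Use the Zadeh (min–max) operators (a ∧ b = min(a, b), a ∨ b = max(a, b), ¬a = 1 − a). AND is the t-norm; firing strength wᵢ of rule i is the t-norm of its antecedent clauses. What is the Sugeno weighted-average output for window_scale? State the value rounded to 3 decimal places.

-9.051

R1 (z=-6.4): ¬wide=1−0.51=0.49, medium=0.16; AND[min(a, b)] → w = 0.16
R2 (z=-22.0): some=0.92, wide=0.51, low=0.39; AND[min(a, b)] → w = 0.39
R3 (z=24.0): heavy=0.88, low=0.39, moderate=0.10; AND[min(a, b)] → w = 0.10
R4 (z=-11.0): medium=0.16, ¬heavy=1−0.88=0.12; AND[min(a, b)] → w = 0.12
R5 (z=6.5): moderate=0.10, high=0.51; AND[min(a, b)] → w = 0.10
Weighted average = (0.16·-6.4 + 0.39·-22.0 + 0.10·24.0 + 0.12·-11.0 + 0.10·6.5) / (0.16 + 0.39 + 0.10 + 0.12 + 0.10)
  = -7.8740 / 0.8700 = -9.051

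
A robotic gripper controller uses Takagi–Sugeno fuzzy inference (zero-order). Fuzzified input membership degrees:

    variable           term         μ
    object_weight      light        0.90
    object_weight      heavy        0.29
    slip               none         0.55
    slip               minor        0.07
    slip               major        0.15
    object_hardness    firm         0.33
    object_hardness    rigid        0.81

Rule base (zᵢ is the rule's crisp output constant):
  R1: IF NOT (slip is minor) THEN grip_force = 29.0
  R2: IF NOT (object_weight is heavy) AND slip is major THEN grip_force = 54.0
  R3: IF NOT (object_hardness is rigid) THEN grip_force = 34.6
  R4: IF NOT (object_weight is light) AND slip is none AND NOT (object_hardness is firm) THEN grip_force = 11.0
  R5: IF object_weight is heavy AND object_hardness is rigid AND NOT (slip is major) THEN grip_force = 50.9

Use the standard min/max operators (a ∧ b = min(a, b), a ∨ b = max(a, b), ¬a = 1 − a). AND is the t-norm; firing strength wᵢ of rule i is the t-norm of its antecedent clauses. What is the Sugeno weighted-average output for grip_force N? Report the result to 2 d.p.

34.64

R1 (z=29.0): ¬minor=1−0.07=0.93 → w = 0.93
R2 (z=54.0): ¬heavy=1−0.29=0.71, major=0.15; AND[min(a, b)] → w = 0.15
R3 (z=34.6): ¬rigid=1−0.81=0.19 → w = 0.19
R4 (z=11.0): ¬light=1−0.90=0.10, none=0.55, ¬firm=1−0.33=0.67; AND[min(a, b)] → w = 0.10
R5 (z=50.9): heavy=0.29, rigid=0.81, ¬major=1−0.15=0.85; AND[min(a, b)] → w = 0.29
Weighted average = (0.93·29.0 + 0.15·54.0 + 0.19·34.6 + 0.10·11.0 + 0.29·50.9) / (0.93 + 0.15 + 0.19 + 0.10 + 0.29)
  = 57.5050 / 1.6600 = 34.64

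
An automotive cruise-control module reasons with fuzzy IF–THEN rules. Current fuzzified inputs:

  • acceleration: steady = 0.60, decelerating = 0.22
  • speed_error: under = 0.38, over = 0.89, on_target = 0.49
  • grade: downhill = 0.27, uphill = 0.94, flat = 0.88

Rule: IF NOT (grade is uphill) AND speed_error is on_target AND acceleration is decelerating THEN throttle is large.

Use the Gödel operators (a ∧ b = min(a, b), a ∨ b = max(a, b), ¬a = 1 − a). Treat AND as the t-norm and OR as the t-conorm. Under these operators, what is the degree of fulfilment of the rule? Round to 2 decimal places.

0.06

firing strength: ¬uphill=1−0.94=0.06, on_target=0.49, decelerating=0.22; AND[min(a, b)] → w = 0.06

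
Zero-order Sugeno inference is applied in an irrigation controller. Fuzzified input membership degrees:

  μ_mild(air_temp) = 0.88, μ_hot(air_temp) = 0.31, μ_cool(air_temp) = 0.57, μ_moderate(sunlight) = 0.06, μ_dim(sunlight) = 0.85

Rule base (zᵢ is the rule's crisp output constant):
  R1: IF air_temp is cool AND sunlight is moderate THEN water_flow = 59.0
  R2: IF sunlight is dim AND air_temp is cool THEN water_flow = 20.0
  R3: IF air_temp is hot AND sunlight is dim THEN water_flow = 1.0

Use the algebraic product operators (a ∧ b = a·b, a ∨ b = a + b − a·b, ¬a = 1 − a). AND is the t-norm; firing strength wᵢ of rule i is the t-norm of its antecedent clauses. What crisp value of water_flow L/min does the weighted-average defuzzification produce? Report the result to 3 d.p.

15.305

R1 (z=59.0): cool=0.57, moderate=0.06; AND[a·b] → w = 0.0342
R2 (z=20.0): dim=0.85, cool=0.57; AND[a·b] → w = 0.4845
R3 (z=1.0): hot=0.31, dim=0.85; AND[a·b] → w = 0.2635
Weighted average = (0.0342·59.0 + 0.4845·20.0 + 0.2635·1.0) / (0.0342 + 0.4845 + 0.2635)
  = 11.9713 / 0.7822 = 15.305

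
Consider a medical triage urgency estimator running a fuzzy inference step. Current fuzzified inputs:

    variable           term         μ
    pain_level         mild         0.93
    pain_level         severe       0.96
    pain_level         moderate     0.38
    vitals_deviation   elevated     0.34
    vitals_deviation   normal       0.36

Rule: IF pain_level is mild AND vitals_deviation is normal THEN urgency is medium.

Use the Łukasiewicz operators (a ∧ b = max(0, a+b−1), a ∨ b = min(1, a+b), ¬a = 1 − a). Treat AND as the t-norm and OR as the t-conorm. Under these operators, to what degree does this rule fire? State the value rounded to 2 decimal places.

firing strength: mild=0.93, normal=0.36; AND[max(0, a+b−1)] → w = 0.29

0.29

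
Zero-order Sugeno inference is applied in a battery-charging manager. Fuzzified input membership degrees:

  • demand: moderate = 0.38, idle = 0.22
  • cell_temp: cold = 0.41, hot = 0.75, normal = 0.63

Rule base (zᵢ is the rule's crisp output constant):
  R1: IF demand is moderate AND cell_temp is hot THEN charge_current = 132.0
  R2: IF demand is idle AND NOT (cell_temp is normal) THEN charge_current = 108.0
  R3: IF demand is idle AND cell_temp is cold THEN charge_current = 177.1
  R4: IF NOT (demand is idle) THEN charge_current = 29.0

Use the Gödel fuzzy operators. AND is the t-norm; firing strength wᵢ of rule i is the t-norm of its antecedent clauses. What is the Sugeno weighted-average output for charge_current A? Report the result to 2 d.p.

84.69

R1 (z=132.0): moderate=0.38, hot=0.75; AND[min(a, b)] → w = 0.38
R2 (z=108.0): idle=0.22, ¬normal=1−0.63=0.37; AND[min(a, b)] → w = 0.22
R3 (z=177.1): idle=0.22, cold=0.41; AND[min(a, b)] → w = 0.22
R4 (z=29.0): ¬idle=1−0.22=0.78 → w = 0.78
Weighted average = (0.38·132.0 + 0.22·108.0 + 0.22·177.1 + 0.78·29.0) / (0.38 + 0.22 + 0.22 + 0.78)
  = 135.5020 / 1.6000 = 84.69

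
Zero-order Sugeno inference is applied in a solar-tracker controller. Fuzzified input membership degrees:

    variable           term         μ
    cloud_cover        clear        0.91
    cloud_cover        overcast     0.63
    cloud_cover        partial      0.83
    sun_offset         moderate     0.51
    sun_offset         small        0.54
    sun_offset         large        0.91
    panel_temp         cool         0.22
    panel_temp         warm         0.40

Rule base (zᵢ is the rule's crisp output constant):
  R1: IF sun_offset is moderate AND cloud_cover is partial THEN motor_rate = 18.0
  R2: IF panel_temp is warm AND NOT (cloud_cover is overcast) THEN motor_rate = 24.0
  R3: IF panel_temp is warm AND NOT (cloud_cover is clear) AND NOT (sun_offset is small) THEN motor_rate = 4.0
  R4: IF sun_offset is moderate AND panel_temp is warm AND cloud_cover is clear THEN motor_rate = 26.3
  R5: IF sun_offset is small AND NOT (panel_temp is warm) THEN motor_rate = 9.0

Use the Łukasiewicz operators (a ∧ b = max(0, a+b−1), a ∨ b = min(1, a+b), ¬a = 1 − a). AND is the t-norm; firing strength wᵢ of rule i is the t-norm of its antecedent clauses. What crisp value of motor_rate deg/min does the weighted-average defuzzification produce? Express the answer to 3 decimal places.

R1 (z=18.0): moderate=0.51, partial=0.83; AND[max(0, a+b−1)] → w = 0.34
R2 (z=24.0): warm=0.40, ¬overcast=1−0.63=0.37; AND[max(0, a+b−1)] → w = 0.00
R3 (z=4.0): warm=0.40, ¬clear=1−0.91=0.09, ¬small=1−0.54=0.46; AND[max(0, a+b−1)] → w = 0.00
R4 (z=26.3): moderate=0.51, warm=0.40, clear=0.91; AND[max(0, a+b−1)] → w = 0.00
R5 (z=9.0): small=0.54, ¬warm=1−0.40=0.60; AND[max(0, a+b−1)] → w = 0.14
Weighted average = (0.34·18.0 + 0.00·24.0 + 0.00·4.0 + 0.00·26.3 + 0.14·9.0) / (0.34 + 0.00 + 0.00 + 0.00 + 0.14)
  = 7.3800 / 0.4800 = 15.375

15.375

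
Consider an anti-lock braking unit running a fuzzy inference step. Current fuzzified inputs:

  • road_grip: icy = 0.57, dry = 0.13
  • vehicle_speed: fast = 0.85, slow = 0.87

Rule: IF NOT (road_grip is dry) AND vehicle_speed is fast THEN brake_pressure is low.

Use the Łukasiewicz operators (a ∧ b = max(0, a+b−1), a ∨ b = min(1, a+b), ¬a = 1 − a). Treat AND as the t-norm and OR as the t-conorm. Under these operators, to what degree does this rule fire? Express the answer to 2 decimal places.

0.72

firing strength: ¬dry=1−0.13=0.87, fast=0.85; AND[max(0, a+b−1)] → w = 0.72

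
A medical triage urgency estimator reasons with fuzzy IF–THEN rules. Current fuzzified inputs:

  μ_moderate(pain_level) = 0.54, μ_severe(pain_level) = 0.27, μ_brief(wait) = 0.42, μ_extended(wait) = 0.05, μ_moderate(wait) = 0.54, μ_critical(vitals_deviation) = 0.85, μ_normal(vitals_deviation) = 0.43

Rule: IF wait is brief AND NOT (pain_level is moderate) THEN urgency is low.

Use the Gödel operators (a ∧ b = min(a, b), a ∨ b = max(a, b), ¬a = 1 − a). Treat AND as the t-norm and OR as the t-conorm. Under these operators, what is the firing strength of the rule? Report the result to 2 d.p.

0.42

firing strength: brief=0.42, ¬moderate=1−0.54=0.46; AND[min(a, b)] → w = 0.42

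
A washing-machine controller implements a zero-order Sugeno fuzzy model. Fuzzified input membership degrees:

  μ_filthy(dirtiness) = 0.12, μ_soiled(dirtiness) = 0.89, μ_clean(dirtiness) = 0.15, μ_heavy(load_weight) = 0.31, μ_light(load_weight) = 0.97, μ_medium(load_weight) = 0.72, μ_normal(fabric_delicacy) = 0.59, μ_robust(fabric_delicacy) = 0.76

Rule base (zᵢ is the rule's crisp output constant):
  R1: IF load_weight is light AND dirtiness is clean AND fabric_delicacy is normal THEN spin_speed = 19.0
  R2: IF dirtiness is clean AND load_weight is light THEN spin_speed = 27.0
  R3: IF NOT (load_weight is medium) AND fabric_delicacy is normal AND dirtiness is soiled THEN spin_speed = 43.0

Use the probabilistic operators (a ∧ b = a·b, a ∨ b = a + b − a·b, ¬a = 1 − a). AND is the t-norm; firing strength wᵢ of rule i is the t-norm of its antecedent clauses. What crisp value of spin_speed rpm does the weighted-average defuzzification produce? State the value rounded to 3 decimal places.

R1 (z=19.0): light=0.97, clean=0.15, normal=0.59; AND[a·b] → w = 0.0858
R2 (z=27.0): clean=0.15, light=0.97; AND[a·b] → w = 0.1455
R3 (z=43.0): ¬medium=1−0.72=0.28, normal=0.59, soiled=0.89; AND[a·b] → w = 0.1470
Weighted average = (0.0858·19.0 + 0.1455·27.0 + 0.1470·43.0) / (0.0858 + 0.1455 + 0.1470)
  = 11.8818 / 0.3784 = 31.402

31.402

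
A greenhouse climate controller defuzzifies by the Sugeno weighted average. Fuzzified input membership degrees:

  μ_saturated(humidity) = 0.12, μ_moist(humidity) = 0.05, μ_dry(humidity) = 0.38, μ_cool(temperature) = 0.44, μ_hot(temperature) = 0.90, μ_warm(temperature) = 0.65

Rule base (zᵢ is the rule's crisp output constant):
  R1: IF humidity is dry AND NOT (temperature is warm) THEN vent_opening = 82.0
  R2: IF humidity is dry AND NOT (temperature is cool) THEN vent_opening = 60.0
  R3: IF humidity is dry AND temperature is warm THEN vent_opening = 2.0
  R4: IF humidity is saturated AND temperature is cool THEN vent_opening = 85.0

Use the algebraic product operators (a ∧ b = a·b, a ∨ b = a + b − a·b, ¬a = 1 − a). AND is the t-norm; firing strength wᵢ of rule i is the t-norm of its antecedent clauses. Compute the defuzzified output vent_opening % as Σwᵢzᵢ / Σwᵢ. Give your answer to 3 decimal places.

R1 (z=82.0): dry=0.38, ¬warm=1−0.65=0.35; AND[a·b] → w = 0.1330
R2 (z=60.0): dry=0.38, ¬cool=1−0.44=0.56; AND[a·b] → w = 0.2128
R3 (z=2.0): dry=0.38, warm=0.65; AND[a·b] → w = 0.2470
R4 (z=85.0): saturated=0.12, cool=0.44; AND[a·b] → w = 0.0528
Weighted average = (0.1330·82.0 + 0.2128·60.0 + 0.2470·2.0 + 0.0528·85.0) / (0.1330 + 0.2128 + 0.2470 + 0.0528)
  = 28.6560 / 0.6456 = 44.387

44.387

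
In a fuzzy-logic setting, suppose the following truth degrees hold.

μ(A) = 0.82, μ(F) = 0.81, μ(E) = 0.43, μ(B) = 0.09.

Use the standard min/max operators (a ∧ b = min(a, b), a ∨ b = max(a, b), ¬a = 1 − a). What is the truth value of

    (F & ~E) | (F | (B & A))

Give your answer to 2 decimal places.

~E = 1 − 0.43 = 0.57
F & ~E = min(a, b) on (0.81, 0.57) = 0.57
B & A = min(a, b) on (0.09, 0.82) = 0.09
F | (B & A) = max(a, b) on (0.81, 0.09) = 0.81
(F & ~E) | (F | (B & A)) = max(a, b) on (0.57, 0.81) = 0.81

0.81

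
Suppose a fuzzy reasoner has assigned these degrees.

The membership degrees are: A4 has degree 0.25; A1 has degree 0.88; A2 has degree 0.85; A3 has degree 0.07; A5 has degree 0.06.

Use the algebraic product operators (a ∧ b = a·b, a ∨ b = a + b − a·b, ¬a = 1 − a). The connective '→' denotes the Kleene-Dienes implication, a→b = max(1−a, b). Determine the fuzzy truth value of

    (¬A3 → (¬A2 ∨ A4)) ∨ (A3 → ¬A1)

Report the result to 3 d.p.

¬A3 = 1 − 0.0700 = 0.9300
¬A2 = 1 − 0.8500 = 0.1500
¬A2 ∨ A4 = a + b − a·b on (0.1500, 0.2500) = 0.3625
¬A3 → (¬A2 ∨ A4)  [Kleene-Dienes: max(1−a, b)] with a=0.9300, b=0.3625 → 0.3625
¬A1 = 1 − 0.8800 = 0.1200
A3 → ¬A1  [Kleene-Dienes: max(1−a, b)] with a=0.0700, b=0.1200 → 0.9300
(¬A3 → (¬A2 ∨ A4)) ∨ (A3 → ¬A1) = a + b − a·b on (0.3625, 0.9300) = 0.9554

0.955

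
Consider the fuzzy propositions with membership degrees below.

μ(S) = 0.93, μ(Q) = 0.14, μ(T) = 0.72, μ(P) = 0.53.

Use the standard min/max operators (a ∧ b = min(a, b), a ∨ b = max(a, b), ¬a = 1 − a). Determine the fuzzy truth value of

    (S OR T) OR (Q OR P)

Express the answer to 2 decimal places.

S OR T = max(a, b) on (0.93, 0.72) = 0.93
Q OR P = max(a, b) on (0.14, 0.53) = 0.53
(S OR T) OR (Q OR P) = max(a, b) on (0.93, 0.53) = 0.93

0.93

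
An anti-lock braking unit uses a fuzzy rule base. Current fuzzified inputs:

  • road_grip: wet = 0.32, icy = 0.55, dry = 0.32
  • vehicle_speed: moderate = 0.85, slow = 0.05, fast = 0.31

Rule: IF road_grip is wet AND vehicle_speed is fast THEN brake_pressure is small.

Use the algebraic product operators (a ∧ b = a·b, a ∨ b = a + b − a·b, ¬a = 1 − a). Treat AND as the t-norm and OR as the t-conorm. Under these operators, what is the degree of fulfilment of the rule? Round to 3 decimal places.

0.099

firing strength: wet=0.32, fast=0.31; AND[a·b] → w = 0.0992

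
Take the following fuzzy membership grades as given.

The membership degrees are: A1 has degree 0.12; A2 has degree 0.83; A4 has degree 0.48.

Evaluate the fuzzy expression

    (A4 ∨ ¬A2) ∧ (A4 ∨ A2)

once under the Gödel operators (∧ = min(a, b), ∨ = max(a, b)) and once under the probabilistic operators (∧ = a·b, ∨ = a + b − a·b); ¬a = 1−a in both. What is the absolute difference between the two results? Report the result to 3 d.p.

Under Gödel:
  ¬A2 = 1 − 0.83 = 0.17
  A4 ∨ ¬A2 = max(a, b) on (0.48, 0.17) = 0.48
  A4 ∨ A2 = max(a, b) on (0.48, 0.83) = 0.83
  (A4 ∨ ¬A2) ∧ (A4 ∨ A2) = min(a, b) on (0.48, 0.83) = 0.48
  → value = 0.4800
Under probabilistic:
  ¬A2 = 1 − 0.8300 = 0.1700
  A4 ∨ ¬A2 = a + b − a·b on (0.4800, 0.1700) = 0.5684
  A4 ∨ A2 = a + b − a·b on (0.4800, 0.8300) = 0.9116
  (A4 ∨ ¬A2) ∧ (A4 ∨ A2) = a·b on (0.5684, 0.9116) = 0.5182
  → value = 0.5182
|0.4800 − 0.5182| = 0.038

0.038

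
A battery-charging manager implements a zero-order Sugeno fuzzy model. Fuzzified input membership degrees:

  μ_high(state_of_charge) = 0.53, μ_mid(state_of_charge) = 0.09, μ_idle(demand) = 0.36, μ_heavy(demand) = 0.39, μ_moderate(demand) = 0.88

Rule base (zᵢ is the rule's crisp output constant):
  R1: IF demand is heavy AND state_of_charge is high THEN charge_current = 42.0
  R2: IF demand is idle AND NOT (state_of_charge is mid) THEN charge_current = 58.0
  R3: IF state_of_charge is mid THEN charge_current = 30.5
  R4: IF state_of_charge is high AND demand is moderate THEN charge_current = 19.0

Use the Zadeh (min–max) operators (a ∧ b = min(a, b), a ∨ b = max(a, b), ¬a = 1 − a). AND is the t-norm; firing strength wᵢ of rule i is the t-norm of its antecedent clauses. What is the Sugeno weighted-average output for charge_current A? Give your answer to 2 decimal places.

36.55

R1 (z=42.0): heavy=0.39, high=0.53; AND[min(a, b)] → w = 0.39
R2 (z=58.0): idle=0.36, ¬mid=1−0.09=0.91; AND[min(a, b)] → w = 0.36
R3 (z=30.5): mid=0.09 → w = 0.09
R4 (z=19.0): high=0.53, moderate=0.88; AND[min(a, b)] → w = 0.53
Weighted average = (0.39·42.0 + 0.36·58.0 + 0.09·30.5 + 0.53·19.0) / (0.39 + 0.36 + 0.09 + 0.53)
  = 50.0750 / 1.3700 = 36.55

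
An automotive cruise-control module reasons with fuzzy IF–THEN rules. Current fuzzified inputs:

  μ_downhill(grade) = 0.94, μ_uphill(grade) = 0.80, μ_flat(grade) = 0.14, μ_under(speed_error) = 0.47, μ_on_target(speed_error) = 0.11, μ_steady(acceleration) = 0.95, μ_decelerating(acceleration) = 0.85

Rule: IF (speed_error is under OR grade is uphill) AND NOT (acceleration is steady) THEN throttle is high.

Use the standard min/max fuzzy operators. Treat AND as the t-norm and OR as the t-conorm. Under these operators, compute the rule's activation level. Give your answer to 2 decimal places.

firing strength: (under=0.47 OR uphill=0.80) = 0.80; AND[min(a, b)] with ¬steady=1−0.95=0.05 → w = 0.05

0.05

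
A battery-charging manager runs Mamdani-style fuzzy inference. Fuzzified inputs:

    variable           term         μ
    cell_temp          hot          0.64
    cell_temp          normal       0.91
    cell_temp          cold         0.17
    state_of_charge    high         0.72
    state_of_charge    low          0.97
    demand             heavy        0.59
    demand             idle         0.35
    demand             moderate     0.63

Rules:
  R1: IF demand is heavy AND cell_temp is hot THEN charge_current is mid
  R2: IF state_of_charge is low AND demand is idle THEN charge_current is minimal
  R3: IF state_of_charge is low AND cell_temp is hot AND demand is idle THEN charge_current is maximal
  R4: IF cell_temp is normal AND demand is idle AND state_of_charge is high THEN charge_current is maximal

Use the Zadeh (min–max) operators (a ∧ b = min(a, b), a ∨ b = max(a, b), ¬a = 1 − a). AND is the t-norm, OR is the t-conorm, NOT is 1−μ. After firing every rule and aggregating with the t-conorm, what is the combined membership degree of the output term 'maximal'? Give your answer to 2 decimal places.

0.35

R1: heavy=0.59, hot=0.64; AND[min(a, b)] → w = 0.59
R2: low=0.97, idle=0.35; AND[min(a, b)] → w = 0.35
R3: low=0.97, hot=0.64, idle=0.35; AND[min(a, b)] → w = 0.35
R4: normal=0.91, idle=0.35, high=0.72; AND[min(a, b)] → w = 0.35
Rules with consequent 'maximal': {R3, R4} → strengths 0.35, 0.35
Aggregate via t-conorm [max(a, b)]: 0.35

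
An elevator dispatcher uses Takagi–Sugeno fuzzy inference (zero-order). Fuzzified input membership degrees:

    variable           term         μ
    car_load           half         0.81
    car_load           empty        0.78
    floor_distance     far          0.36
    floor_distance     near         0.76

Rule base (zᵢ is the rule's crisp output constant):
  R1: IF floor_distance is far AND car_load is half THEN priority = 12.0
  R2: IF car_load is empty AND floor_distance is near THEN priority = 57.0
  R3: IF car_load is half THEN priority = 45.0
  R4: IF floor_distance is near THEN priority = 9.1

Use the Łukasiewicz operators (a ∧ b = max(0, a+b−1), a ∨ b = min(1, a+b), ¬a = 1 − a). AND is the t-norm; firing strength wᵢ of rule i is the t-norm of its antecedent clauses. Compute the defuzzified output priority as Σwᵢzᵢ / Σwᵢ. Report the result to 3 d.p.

R1 (z=12.0): far=0.36, half=0.81; AND[max(0, a+b−1)] → w = 0.17
R2 (z=57.0): empty=0.78, near=0.76; AND[max(0, a+b−1)] → w = 0.54
R3 (z=45.0): half=0.81 → w = 0.81
R4 (z=9.1): near=0.76 → w = 0.76
Weighted average = (0.17·12.0 + 0.54·57.0 + 0.81·45.0 + 0.76·9.1) / (0.17 + 0.54 + 0.81 + 0.76)
  = 76.1860 / 2.2800 = 33.415

33.415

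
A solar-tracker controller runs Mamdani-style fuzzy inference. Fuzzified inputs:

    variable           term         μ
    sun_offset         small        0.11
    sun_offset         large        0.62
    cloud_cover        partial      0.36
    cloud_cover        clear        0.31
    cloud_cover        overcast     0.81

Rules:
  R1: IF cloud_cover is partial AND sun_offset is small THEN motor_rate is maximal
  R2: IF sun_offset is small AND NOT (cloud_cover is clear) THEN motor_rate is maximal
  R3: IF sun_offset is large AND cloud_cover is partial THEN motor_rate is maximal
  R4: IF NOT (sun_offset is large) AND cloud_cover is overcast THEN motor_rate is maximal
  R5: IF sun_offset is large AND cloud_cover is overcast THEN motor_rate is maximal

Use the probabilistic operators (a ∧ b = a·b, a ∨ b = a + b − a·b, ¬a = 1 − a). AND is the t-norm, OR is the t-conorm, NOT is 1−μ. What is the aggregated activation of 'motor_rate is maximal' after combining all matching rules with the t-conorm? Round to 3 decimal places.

0.762

R1: partial=0.36, small=0.11; AND[a·b] → w = 0.0396
R2: small=0.11, ¬clear=1−0.31=0.69; AND[a·b] → w = 0.0759
R3: large=0.62, partial=0.36; AND[a·b] → w = 0.2232
R4: ¬large=1−0.62=0.38, overcast=0.81; AND[a·b] → w = 0.3078
R5: large=0.62, overcast=0.81; AND[a·b] → w = 0.5022
Rules with consequent 'maximal': {R1, R2, R3, R4, R5} → strengths 0.0396, 0.0759, 0.2232, 0.3078, 0.5022
Aggregate via t-conorm [a + b − a·b]: 0.7624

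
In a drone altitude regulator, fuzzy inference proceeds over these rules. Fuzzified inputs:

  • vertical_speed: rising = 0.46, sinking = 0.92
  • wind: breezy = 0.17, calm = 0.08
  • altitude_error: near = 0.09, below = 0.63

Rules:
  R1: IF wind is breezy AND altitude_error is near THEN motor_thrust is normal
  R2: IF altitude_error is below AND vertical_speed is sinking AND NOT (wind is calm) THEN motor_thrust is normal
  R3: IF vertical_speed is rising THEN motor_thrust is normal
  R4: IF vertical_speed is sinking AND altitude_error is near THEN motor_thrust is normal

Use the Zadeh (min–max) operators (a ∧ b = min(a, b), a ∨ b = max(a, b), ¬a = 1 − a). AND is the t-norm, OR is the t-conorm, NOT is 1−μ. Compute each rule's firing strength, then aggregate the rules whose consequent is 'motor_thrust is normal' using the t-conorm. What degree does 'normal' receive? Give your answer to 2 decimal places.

0.63

R1: breezy=0.17, near=0.09; AND[min(a, b)] → w = 0.09
R2: below=0.63, sinking=0.92, ¬calm=1−0.08=0.92; AND[min(a, b)] → w = 0.63
R3: rising=0.46 → w = 0.46
R4: sinking=0.92, near=0.09; AND[min(a, b)] → w = 0.09
Rules with consequent 'normal': {R1, R2, R3, R4} → strengths 0.09, 0.63, 0.46, 0.09
Aggregate via t-conorm [max(a, b)]: 0.63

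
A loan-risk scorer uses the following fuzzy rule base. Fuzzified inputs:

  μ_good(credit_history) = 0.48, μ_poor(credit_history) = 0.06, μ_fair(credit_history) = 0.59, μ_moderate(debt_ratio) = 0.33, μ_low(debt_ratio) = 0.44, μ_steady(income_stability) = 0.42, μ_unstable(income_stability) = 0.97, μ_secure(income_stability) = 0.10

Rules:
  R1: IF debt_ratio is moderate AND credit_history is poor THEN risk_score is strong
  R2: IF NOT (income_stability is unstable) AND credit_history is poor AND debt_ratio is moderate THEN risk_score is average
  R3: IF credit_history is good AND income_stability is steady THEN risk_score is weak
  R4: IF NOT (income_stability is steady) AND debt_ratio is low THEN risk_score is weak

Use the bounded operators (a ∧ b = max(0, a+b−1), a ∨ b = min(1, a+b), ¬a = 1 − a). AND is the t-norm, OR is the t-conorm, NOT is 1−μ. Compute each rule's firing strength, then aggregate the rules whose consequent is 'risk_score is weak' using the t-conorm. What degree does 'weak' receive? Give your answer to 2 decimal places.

R1: moderate=0.33, poor=0.06; AND[max(0, a+b−1)] → w = 0.00
R2: ¬unstable=1−0.97=0.03, poor=0.06, moderate=0.33; AND[max(0, a+b−1)] → w = 0.00
R3: good=0.48, steady=0.42; AND[max(0, a+b−1)] → w = 0.00
R4: ¬steady=1−0.42=0.58, low=0.44; AND[max(0, a+b−1)] → w = 0.02
Rules with consequent 'weak': {R3, R4} → strengths 0.00, 0.02
Aggregate via t-conorm [min(1, a+b)]: 0.02

0.02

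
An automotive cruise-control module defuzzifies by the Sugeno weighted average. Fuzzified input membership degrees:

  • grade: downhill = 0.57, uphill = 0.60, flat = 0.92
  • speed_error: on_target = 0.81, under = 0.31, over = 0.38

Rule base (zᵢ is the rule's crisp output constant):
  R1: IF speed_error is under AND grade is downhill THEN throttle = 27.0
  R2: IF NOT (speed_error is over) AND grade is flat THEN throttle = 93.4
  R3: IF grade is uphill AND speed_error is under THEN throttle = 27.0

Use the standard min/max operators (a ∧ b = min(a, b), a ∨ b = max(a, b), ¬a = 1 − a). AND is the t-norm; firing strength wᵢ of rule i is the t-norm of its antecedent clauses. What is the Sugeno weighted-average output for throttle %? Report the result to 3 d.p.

R1 (z=27.0): under=0.31, downhill=0.57; AND[min(a, b)] → w = 0.31
R2 (z=93.4): ¬over=1−0.38=0.62, flat=0.92; AND[min(a, b)] → w = 0.62
R3 (z=27.0): uphill=0.60, under=0.31; AND[min(a, b)] → w = 0.31
Weighted average = (0.31·27.0 + 0.62·93.4 + 0.31·27.0) / (0.31 + 0.62 + 0.31)
  = 74.6480 / 1.2400 = 60.200

60.200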